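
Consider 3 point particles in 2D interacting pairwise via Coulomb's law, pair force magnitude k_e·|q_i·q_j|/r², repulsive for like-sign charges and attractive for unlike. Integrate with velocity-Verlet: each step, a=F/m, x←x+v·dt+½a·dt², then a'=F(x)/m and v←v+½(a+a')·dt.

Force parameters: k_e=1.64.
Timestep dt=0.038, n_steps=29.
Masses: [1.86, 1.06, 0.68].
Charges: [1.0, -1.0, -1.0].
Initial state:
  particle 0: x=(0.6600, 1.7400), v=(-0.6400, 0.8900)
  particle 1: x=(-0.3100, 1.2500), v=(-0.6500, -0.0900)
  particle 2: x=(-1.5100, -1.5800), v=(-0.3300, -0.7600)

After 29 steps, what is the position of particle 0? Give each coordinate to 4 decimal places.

(-0.3763, 2.3918)

step 0: x0=(0.6600, 1.7400) x1=(-0.3100, 1.2500) x2=(-1.5100, -1.5800)
step 1: x0=(0.6352, 1.7735) x1=(-0.3338, 1.2471) x2=(-1.5226, -1.6090)
step 2: x0=(0.6094, 1.8065) x1=(-0.3559, 1.2453) x2=(-1.5351, -1.6381)
step 3: x0=(0.5827, 1.8389) x1=(-0.3764, 1.2446) x2=(-1.5477, -1.6673)
step 4: x0=(0.5551, 1.8707) x1=(-0.3953, 1.2451) x2=(-1.5603, -1.6967)
step 5: x0=(0.5266, 1.9019) x1=(-0.4126, 1.2467) x2=(-1.5730, -1.7263)
step 6: x0=(0.4973, 1.9325) x1=(-0.4285, 1.2495) x2=(-1.5857, -1.7560)
step 7: x0=(0.4672, 1.9625) x1=(-0.4430, 1.2535) x2=(-1.5984, -1.7859)
step 8: x0=(0.4363, 1.9918) x1=(-0.4561, 1.2587) x2=(-1.6111, -1.8159)
step 9: x0=(0.4047, 2.0204) x1=(-0.4677, 1.2652) x2=(-1.6238, -1.8460)
step 10: x0=(0.3723, 2.0483) x1=(-0.4781, 1.2730) x2=(-1.6366, -1.8763)
step 11: x0=(0.3391, 2.0756) x1=(-0.4871, 1.2821) x2=(-1.6494, -1.9067)
step 12: x0=(0.3052, 2.1021) x1=(-0.4949, 1.2925) x2=(-1.6622, -1.9372)
step 13: x0=(0.2706, 2.1279) x1=(-0.5013, 1.3044) x2=(-1.6751, -1.9678)
step 14: x0=(0.2353, 2.1528) x1=(-0.5065, 1.3177) x2=(-1.6880, -1.9986)
step 15: x0=(0.1993, 2.1770) x1=(-0.5105, 1.3325) x2=(-1.7009, -2.0295)
step 16: x0=(0.1626, 2.2003) x1=(-0.5132, 1.3489) x2=(-1.7138, -2.0605)
step 17: x0=(0.1252, 2.2227) x1=(-0.5147, 1.3669) x2=(-1.7267, -2.0916)
step 18: x0=(0.0871, 2.2442) x1=(-0.5149, 1.3867) x2=(-1.7397, -2.1228)
step 19: x0=(0.0483, 2.2646) x1=(-0.5140, 1.4083) x2=(-1.7527, -2.1541)
step 20: x0=(0.0089, 2.2840) x1=(-0.5118, 1.4318) x2=(-1.7657, -2.1854)
step 21: x0=(-0.0313, 2.3023) x1=(-0.5084, 1.4573) x2=(-1.7787, -2.2169)
step 22: x0=(-0.0721, 2.3193) x1=(-0.5038, 1.4851) x2=(-1.7918, -2.2484)
step 23: x0=(-0.1136, 2.3350) x1=(-0.4979, 1.5152) x2=(-1.8049, -2.2801)
step 24: x0=(-0.1558, 2.3492) x1=(-0.4909, 1.5480) x2=(-1.8180, -2.3118)
step 25: x0=(-0.1987, 2.3618) x1=(-0.4827, 1.5836) x2=(-1.8311, -2.3435)
step 26: x0=(-0.2422, 2.3727) x1=(-0.4733, 1.6224) x2=(-1.8442, -2.3753)
step 27: x0=(-0.2864, 2.3815) x1=(-0.4628, 1.6647) x2=(-1.8574, -2.4072)
step 28: x0=(-0.3311, 2.3880) x1=(-0.4513, 1.7112) x2=(-1.8706, -2.4391)
step 29: x0=(-0.3763, 2.3918) x1=(-0.4390, 1.7624) x2=(-1.8838, -2.4710)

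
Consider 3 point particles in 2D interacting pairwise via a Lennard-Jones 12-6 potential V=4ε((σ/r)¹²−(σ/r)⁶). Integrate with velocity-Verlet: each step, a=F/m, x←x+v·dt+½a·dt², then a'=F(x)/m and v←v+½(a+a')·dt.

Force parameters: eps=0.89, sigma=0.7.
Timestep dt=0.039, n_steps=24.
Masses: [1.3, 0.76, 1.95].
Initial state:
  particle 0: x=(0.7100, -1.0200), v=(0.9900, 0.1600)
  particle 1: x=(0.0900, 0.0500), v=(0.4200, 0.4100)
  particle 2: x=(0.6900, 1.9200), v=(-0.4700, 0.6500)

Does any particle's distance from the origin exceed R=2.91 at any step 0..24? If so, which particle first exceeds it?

step 0: x0=(0.7100, -1.0200) x1=(0.0900, 0.0500) x2=(0.6900, 1.9200)
step 1: x0=(0.7485, -1.0135) x1=(0.1067, 0.0656) x2=(0.6717, 1.9453)
step 2: x0=(0.7866, -1.0065) x1=(0.1238, 0.0803) x2=(0.6533, 1.9707)
step 3: x0=(0.8245, -0.9991) x1=(0.1414, 0.0944) x2=(0.6350, 1.9960)
step 4: x0=(0.8622, -0.9912) x1=(0.1595, 0.1078) x2=(0.6166, 2.0213)
step 5: x0=(0.8996, -0.9830) x1=(0.1780, 0.1206) x2=(0.5983, 2.0465)
step 6: x0=(0.9368, -0.9745) x1=(0.1968, 0.1329) x2=(0.5799, 2.0718)
step 7: x0=(0.9738, -0.9656) x1=(0.2161, 0.1447) x2=(0.5616, 2.0970)
step 8: x0=(1.0105, -0.9565) x1=(0.2357, 0.1561) x2=(0.5432, 2.1222)
step 9: x0=(1.0471, -0.9470) x1=(0.2556, 0.1670) x2=(0.5249, 2.1474)
step 10: x0=(1.0835, -0.9374) x1=(0.2758, 0.1775) x2=(0.5065, 2.1726)
step 11: x0=(1.1198, -0.9274) x1=(0.2964, 0.1876) x2=(0.4881, 2.1978)
step 12: x0=(1.1558, -0.9172) x1=(0.3172, 0.1974) x2=(0.4698, 2.2230)
step 13: x0=(1.1917, -0.9068) x1=(0.3383, 0.2068) x2=(0.4514, 2.2481)
step 14: x0=(1.2274, -0.8962) x1=(0.3597, 0.2159) x2=(0.4330, 2.2732)
step 15: x0=(1.2630, -0.8854) x1=(0.3814, 0.2247) x2=(0.4147, 2.2984)
step 16: x0=(1.2984, -0.8744) x1=(0.4034, 0.2331) x2=(0.3963, 2.3235)
step 17: x0=(1.3337, -0.8632) x1=(0.4256, 0.2413) x2=(0.3779, 2.3485)
step 18: x0=(1.3688, -0.8519) x1=(0.4480, 0.2492) x2=(0.3595, 2.3736)
step 19: x0=(1.4038, -0.8403) x1=(0.4707, 0.2568) x2=(0.3412, 2.3987)
step 20: x0=(1.4386, -0.8286) x1=(0.4937, 0.2642) x2=(0.3228, 2.4238)
step 21: x0=(1.4733, -0.8167) x1=(0.5169, 0.2713) x2=(0.3044, 2.4488)
step 22: x0=(1.5078, -0.8047) x1=(0.5403, 0.2781) x2=(0.2861, 2.4739)
step 23: x0=(1.5422, -0.7925) x1=(0.5640, 0.2847) x2=(0.2677, 2.4989)
step 24: x0=(1.5765, -0.7801) x1=(0.5879, 0.2911) x2=(0.2494, 2.5239)

no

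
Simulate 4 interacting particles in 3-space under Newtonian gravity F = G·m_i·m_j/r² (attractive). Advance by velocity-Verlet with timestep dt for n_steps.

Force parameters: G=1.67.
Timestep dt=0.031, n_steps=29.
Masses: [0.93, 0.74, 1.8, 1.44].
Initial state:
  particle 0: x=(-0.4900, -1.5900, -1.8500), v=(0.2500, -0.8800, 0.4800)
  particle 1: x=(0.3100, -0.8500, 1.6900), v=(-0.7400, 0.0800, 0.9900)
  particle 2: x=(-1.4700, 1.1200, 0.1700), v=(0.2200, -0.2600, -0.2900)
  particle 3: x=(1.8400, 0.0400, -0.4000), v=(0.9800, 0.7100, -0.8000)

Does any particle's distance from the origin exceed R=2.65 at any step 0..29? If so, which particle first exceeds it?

yes, particle 3

step 0: x0=(-0.4900, -1.5900, -1.8500) x1=(0.3100, -0.8500, 1.6900) x2=(-1.4700, 1.1200, 0.1700) x3=(1.8400, 0.0400, -0.4000)
step 1: x0=(-0.4822, -1.6171, -1.8350) x1=(0.2870, -0.8474, 1.7204) x2=(-1.4630, 1.1118, 0.1610) x3=(1.8702, 0.0620, -0.4248)
step 2: x0=(-0.4743, -1.6439, -1.8196) x1=(0.2641, -0.8445, 1.7504) x2=(-1.4558, 1.1034, 0.1520) x3=(1.8999, 0.0839, -0.4494)
step 3: x0=(-0.4662, -1.6704, -1.8040) x1=(0.2410, -0.8413, 1.7799) x2=(-1.4483, 1.0948, 0.1429) x3=(1.9293, 0.1058, -0.4740)
step 4: x0=(-0.4581, -1.6966, -1.7880) x1=(0.2179, -0.8379, 1.8089) x2=(-1.4405, 1.0859, 0.1338) x3=(1.9583, 0.1276, -0.4985)
step 5: x0=(-0.4498, -1.7224, -1.7717) x1=(0.1948, -0.8343, 1.8375) x2=(-1.4324, 1.0768, 0.1246) x3=(1.9869, 0.1494, -0.5229)
step 6: x0=(-0.4415, -1.7480, -1.7552) x1=(0.1717, -0.8304, 1.8656) x2=(-1.4241, 1.0675, 0.1155) x3=(2.0151, 0.1711, -0.5472)
step 7: x0=(-0.4330, -1.7732, -1.7384) x1=(0.1484, -0.8262, 1.8932) x2=(-1.4155, 1.0580, 0.1063) x3=(2.0429, 0.1927, -0.5715)
step 8: x0=(-0.4244, -1.7980, -1.7213) x1=(0.1252, -0.8218, 1.9204) x2=(-1.4066, 1.0483, 0.0971) x3=(2.0704, 0.2143, -0.5957)
step 9: x0=(-0.4158, -1.8226, -1.7040) x1=(0.1018, -0.8172, 1.9472) x2=(-1.3975, 1.0383, 0.0879) x3=(2.0975, 0.2358, -0.6198)
step 10: x0=(-0.4071, -1.8468, -1.6864) x1=(0.0784, -0.8124, 1.9735) x2=(-1.3881, 1.0281, 0.0787) x3=(2.1242, 0.2573, -0.6438)
step 11: x0=(-0.3982, -1.8707, -1.6685) x1=(0.0550, -0.8073, 1.9994) x2=(-1.3784, 1.0177, 0.0694) x3=(2.1506, 0.2787, -0.6677)
step 12: x0=(-0.3893, -1.8942, -1.6504) x1=(0.0315, -0.8020, 2.0248) x2=(-1.3685, 1.0071, 0.0602) x3=(2.1766, 0.3000, -0.6916)
step 13: x0=(-0.3803, -1.9175, -1.6321) x1=(0.0079, -0.7965, 2.0498) x2=(-1.3583, 0.9963, 0.0509) x3=(2.2023, 0.3213, -0.7154)
step 14: x0=(-0.3713, -1.9403, -1.6135) x1=(-0.0157, -0.7908, 2.0744) x2=(-1.3478, 0.9853, 0.0417) x3=(2.2277, 0.3425, -0.7391)
step 15: x0=(-0.3621, -1.9629, -1.5947) x1=(-0.0393, -0.7848, 2.0986) x2=(-1.3371, 0.9740, 0.0324) x3=(2.2527, 0.3636, -0.7627)
step 16: x0=(-0.3529, -1.9851, -1.5756) x1=(-0.0630, -0.7787, 2.1223) x2=(-1.3262, 0.9626, 0.0231) x3=(2.2773, 0.3847, -0.7862)
step 17: x0=(-0.3436, -2.0070, -1.5564) x1=(-0.0868, -0.7724, 2.1456) x2=(-1.3150, 0.9510, 0.0138) x3=(2.3017, 0.4058, -0.8097)
step 18: x0=(-0.3343, -2.0285, -1.5369) x1=(-0.1106, -0.7659, 2.1684) x2=(-1.3036, 0.9391, 0.0046) x3=(2.3257, 0.4267, -0.8331)
step 19: x0=(-0.3249, -2.0497, -1.5172) x1=(-0.1345, -0.7591, 2.1909) x2=(-1.2919, 0.9271, -0.0047) x3=(2.3494, 0.4476, -0.8564)
step 20: x0=(-0.3154, -2.0705, -1.4973) x1=(-0.1584, -0.7522, 2.2129) x2=(-1.2800, 0.9148, -0.0140) x3=(2.3728, 0.4684, -0.8797)
step 21: x0=(-0.3059, -2.0910, -1.4772) x1=(-0.1823, -0.7452, 2.2345) x2=(-1.2678, 0.9024, -0.0232) x3=(2.3959, 0.4892, -0.9028)
step 22: x0=(-0.2963, -2.1112, -1.4569) x1=(-0.2063, -0.7379, 2.2556) x2=(-1.2554, 0.8897, -0.0325) x3=(2.4187, 0.5099, -0.9259)
step 23: x0=(-0.2867, -2.1310, -1.4364) x1=(-0.2303, -0.7304, 2.2764) x2=(-1.2428, 0.8769, -0.0417) x3=(2.4411, 0.5305, -0.9489)
step 24: x0=(-0.2770, -2.1505, -1.4158) x1=(-0.2544, -0.7228, 2.2967) x2=(-1.2299, 0.8638, -0.0509) x3=(2.4633, 0.5510, -0.9718)
step 25: x0=(-0.2673, -2.1696, -1.3949) x1=(-0.2785, -0.7150, 2.3165) x2=(-1.2168, 0.8506, -0.0601) x3=(2.4852, 0.5715, -0.9947)
step 26: x0=(-0.2576, -2.1884, -1.3739) x1=(-0.3026, -0.7071, 2.3360) x2=(-1.2035, 0.8372, -0.0693) x3=(2.5067, 0.5919, -1.0174)
step 27: x0=(-0.2478, -2.2068, -1.3527) x1=(-0.3268, -0.6989, 2.3550) x2=(-1.1899, 0.8235, -0.0785) x3=(2.5280, 0.6122, -1.0401)
step 28: x0=(-0.2380, -2.2248, -1.3313) x1=(-0.3510, -0.6907, 2.3736) x2=(-1.1761, 0.8097, -0.0876) x3=(2.5490, 0.6325, -1.0627)
step 29: x0=(-0.2282, -2.2426, -1.3097) x1=(-0.3752, -0.6822, 2.3918) x2=(-1.1621, 0.7958, -0.0967) x3=(2.5697, 0.6527, -1.0852)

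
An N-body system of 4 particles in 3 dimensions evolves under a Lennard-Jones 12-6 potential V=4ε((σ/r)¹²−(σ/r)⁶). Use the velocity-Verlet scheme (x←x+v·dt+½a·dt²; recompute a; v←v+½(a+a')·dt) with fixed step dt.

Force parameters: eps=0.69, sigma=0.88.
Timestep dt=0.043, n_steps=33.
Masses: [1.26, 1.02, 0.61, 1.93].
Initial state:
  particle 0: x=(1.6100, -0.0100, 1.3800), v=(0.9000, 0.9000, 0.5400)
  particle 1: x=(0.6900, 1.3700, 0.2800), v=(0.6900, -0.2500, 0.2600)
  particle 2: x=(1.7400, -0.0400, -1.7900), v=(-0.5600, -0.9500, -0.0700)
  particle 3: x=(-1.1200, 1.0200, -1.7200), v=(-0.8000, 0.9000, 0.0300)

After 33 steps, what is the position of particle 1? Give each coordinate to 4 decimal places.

(1.7353, 0.9670, 0.7247)

step 0: x0=(1.6100, -0.0100, 1.3800) x1=(0.6900, 1.3700, 0.2800) x2=(1.7400, -0.0400, -1.7900) x3=(-1.1200, 1.0200, -1.7200)
step 1: x0=(1.6487, 0.0287, 1.4032) x1=(0.7197, 1.3592, 0.2912) x2=(1.7159, -0.0808, -1.7930) x3=(-1.1544, 1.0587, -1.7187)
step 2: x0=(1.6873, 0.0675, 1.4263) x1=(0.7494, 1.3483, 0.3025) x2=(1.6918, -0.1217, -1.7960) x3=(-1.1888, 1.0974, -1.7174)
step 3: x0=(1.7259, 0.1064, 1.4494) x1=(0.7792, 1.3374, 0.3138) x2=(1.6677, -0.1625, -1.7989) x3=(-1.2232, 1.1361, -1.7161)
step 4: x0=(1.7644, 0.1453, 1.4724) x1=(0.8091, 1.3263, 0.3251) x2=(1.6436, -0.2033, -1.8019) x3=(-1.2575, 1.1748, -1.7148)
step 5: x0=(1.8029, 0.1843, 1.4953) x1=(0.8391, 1.3151, 0.3366) x2=(1.6194, -0.2441, -1.8048) x3=(-1.2919, 1.2135, -1.7135)
step 6: x0=(1.8413, 0.2234, 1.5182) x1=(0.8691, 1.3038, 0.3481) x2=(1.5953, -0.2848, -1.8077) x3=(-1.3263, 1.2522, -1.7122)
step 7: x0=(1.8796, 0.2626, 1.5409) x1=(0.8992, 1.2924, 0.3598) x2=(1.5711, -0.3256, -1.8105) x3=(-1.3607, 1.2909, -1.7109)
step 8: x0=(1.9178, 0.3019, 1.5636) x1=(0.9294, 1.2810, 0.3715) x2=(1.5469, -0.3663, -1.8134) x3=(-1.3950, 1.3296, -1.7096)
step 9: x0=(1.9560, 0.3412, 1.5861) x1=(0.9598, 1.2694, 0.3834) x2=(1.5227, -0.4071, -1.8162) x3=(-1.4294, 1.3683, -1.7082)
step 10: x0=(1.9941, 0.3806, 1.6085) x1=(0.9902, 1.2576, 0.3954) x2=(1.4986, -0.4478, -1.8190) x3=(-1.4637, 1.4070, -1.7069)
step 11: x0=(2.0320, 0.4202, 1.6309) x1=(1.0207, 1.2458, 0.4075) x2=(1.4744, -0.4885, -1.8218) x3=(-1.4981, 1.4457, -1.7056)
step 12: x0=(2.0699, 0.4598, 1.6530) x1=(1.0514, 1.2339, 0.4197) x2=(1.4502, -0.5292, -1.8246) x3=(-1.5324, 1.4844, -1.7043)
step 13: x0=(2.1076, 0.4994, 1.6751) x1=(1.0822, 1.2218, 0.4322) x2=(1.4260, -0.5699, -1.8274) x3=(-1.5668, 1.5230, -1.7030)
step 14: x0=(2.1453, 0.5392, 1.6970) x1=(1.1132, 1.2097, 0.4448) x2=(1.4018, -0.6105, -1.8302) x3=(-1.6011, 1.5617, -1.7016)
step 15: x0=(2.1828, 0.5791, 1.7187) x1=(1.1443, 1.1974, 0.4576) x2=(1.3776, -0.6512, -1.8329) x3=(-1.6355, 1.6004, -1.7003)
step 16: x0=(2.2201, 0.6190, 1.7403) x1=(1.1756, 1.1850, 0.4705) x2=(1.3534, -0.6919, -1.8357) x3=(-1.6698, 1.6391, -1.6990)
step 17: x0=(2.2574, 0.6590, 1.7618) x1=(1.2070, 1.1726, 0.4837) x2=(1.3291, -0.7325, -1.8384) x3=(-1.7042, 1.6778, -1.6977)
step 18: x0=(2.2945, 0.6990, 1.7830) x1=(1.2387, 1.1600, 0.4971) x2=(1.3049, -0.7731, -1.8411) x3=(-1.7385, 1.7165, -1.6964)
step 19: x0=(2.3314, 0.7392, 1.8041) x1=(1.2705, 1.1474, 0.5107) x2=(1.2807, -0.8138, -1.8438) x3=(-1.7728, 1.7552, -1.6950)
step 20: x0=(2.3682, 0.7794, 1.8250) x1=(1.3024, 1.1347, 0.5245) x2=(1.2565, -0.8544, -1.8465) x3=(-1.8072, 1.7939, -1.6937)
step 21: x0=(2.4049, 0.8196, 1.8457) x1=(1.3346, 1.1219, 0.5385) x2=(1.2323, -0.8950, -1.8492) x3=(-1.8415, 1.8326, -1.6924)
step 22: x0=(2.4414, 0.8599, 1.8662) x1=(1.3670, 1.1091, 0.5528) x2=(1.2081, -0.9356, -1.8519) x3=(-1.8758, 1.8712, -1.6910)
step 23: x0=(2.4777, 0.9002, 1.8865) x1=(1.3995, 1.0962, 0.5673) x2=(1.1839, -0.9762, -1.8546) x3=(-1.9102, 1.9099, -1.6897)
step 24: x0=(2.5139, 0.9406, 1.9066) x1=(1.4323, 1.0833, 0.5820) x2=(1.1597, -1.0168, -1.8573) x3=(-1.9445, 1.9486, -1.6884)
step 25: x0=(2.5499, 0.9809, 1.9266) x1=(1.4652, 1.0704, 0.5970) x2=(1.1354, -1.0574, -1.8599) x3=(-1.9789, 1.9873, -1.6871)
step 26: x0=(2.5858, 1.0213, 1.9463) x1=(1.4983, 1.0574, 0.6122) x2=(1.1112, -1.0980, -1.8626) x3=(-2.0132, 2.0260, -1.6857)
step 27: x0=(2.6215, 1.0617, 1.9659) x1=(1.5316, 1.0445, 0.6276) x2=(1.0870, -1.1386, -1.8653) x3=(-2.0475, 2.0647, -1.6844)
step 28: x0=(2.6570, 1.1021, 1.9853) x1=(1.5652, 1.0315, 0.6432) x2=(1.0628, -1.1792, -1.8679) x3=(-2.0819, 2.1034, -1.6831)
step 29: x0=(2.6925, 1.1424, 2.0044) x1=(1.5988, 1.0186, 0.6591) x2=(1.0386, -1.2197, -1.8706) x3=(-2.1162, 2.1421, -1.6818)
step 30: x0=(2.7277, 1.1828, 2.0235) x1=(1.6327, 1.0056, 0.6752) x2=(1.0144, -1.2603, -1.8732) x3=(-2.1505, 2.1807, -1.6804)
step 31: x0=(2.7629, 1.2231, 2.0423) x1=(1.6667, 0.9927, 0.6915) x2=(0.9902, -1.3009, -1.8759) x3=(-2.1849, 2.2194, -1.6791)
step 32: x0=(2.7979, 1.2634, 2.0610) x1=(1.7009, 0.9798, 0.7080) x2=(0.9660, -1.3415, -1.8785) x3=(-2.2192, 2.2581, -1.6778)
step 33: x0=(2.8327, 1.3037, 2.0795) x1=(1.7353, 0.9670, 0.7247) x2=(0.9417, -1.3820, -1.8812) x3=(-2.2535, 2.2968, -1.6765)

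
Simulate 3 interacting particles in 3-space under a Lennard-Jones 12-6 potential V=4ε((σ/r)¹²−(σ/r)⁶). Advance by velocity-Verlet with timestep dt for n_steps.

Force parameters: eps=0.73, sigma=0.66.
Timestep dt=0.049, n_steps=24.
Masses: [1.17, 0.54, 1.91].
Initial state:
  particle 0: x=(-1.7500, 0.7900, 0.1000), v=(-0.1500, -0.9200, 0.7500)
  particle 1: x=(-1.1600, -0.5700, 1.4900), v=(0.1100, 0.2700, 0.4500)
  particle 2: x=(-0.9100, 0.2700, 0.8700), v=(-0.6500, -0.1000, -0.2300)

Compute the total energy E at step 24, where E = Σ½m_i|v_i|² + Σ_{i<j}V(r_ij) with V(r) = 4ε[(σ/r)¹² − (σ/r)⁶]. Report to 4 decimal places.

1.4039

step 0: x0=(-1.7500, 0.7900, 0.1000) x1=(-1.1600, -0.5700, 1.4900) x2=(-0.9100, 0.2700, 0.8700)
step 1: x0=(-1.7571, 0.7448, 0.1369) x1=(-1.1542, -0.5554, 1.5110) x2=(-0.9421, 0.2648, 0.8589)
step 2: x0=(-1.7637, 0.6992, 0.1744) x1=(-1.1477, -0.5380, 1.5298) x2=(-0.9747, 0.2590, 0.8481)
step 3: x0=(-1.7695, 0.6532, 0.2126) x1=(-1.1407, -0.5178, 1.5462) x2=(-1.0080, 0.2527, 0.8376)
step 4: x0=(-1.7740, 0.6065, 0.2518) x1=(-1.1331, -0.4946, 1.5599) x2=(-1.0422, 0.2460, 0.8272)
step 5: x0=(-1.7766, 0.5588, 0.2925) x1=(-1.1253, -0.4686, 1.5707) x2=(-1.0777, 0.2390, 0.8167)
step 6: x0=(-1.7765, 0.5099, 0.3353) x1=(-1.1172, -0.4394, 1.5781) x2=(-1.1148, 0.2320, 0.8058)
step 7: x0=(-1.7724, 0.4593, 0.3809) x1=(-1.1093, -0.4071, 1.5820) x2=(-1.1544, 0.2251, 0.7942)
step 8: x0=(-1.7647, 0.4073, 0.4290) x1=(-1.1016, -0.3715, 1.5817) x2=(-1.1961, 0.2181, 0.7823)
step 9: x0=(-1.7711, 0.3599, 0.4684) x1=(-1.0946, -0.3326, 1.5769) x2=(-1.2290, 0.2074, 0.7770)
step 10: x0=(-1.8530, 0.3337, 0.4650) x1=(-1.0887, -0.2900, 1.5666) x2=(-1.2154, 0.1826, 0.7995)
step 11: x0=(-1.9357, 0.3076, 0.4612) x1=(-1.0842, -0.2426, 1.5485) x2=(-1.2008, 0.1564, 0.8244)
step 12: x0=(-2.0135, 0.2804, 0.4599) x1=(-1.0815, -0.1895, 1.5201) x2=(-1.1887, 0.1293, 0.8507)
step 13: x0=(-2.0879, 0.2526, 0.4603) x1=(-1.0796, -0.1350, 1.4886) x2=(-1.1786, 0.1021, 0.8769)
step 14: x0=(-2.1600, 0.2244, 0.4618) x1=(-1.0619, -0.1185, 1.5552) x2=(-1.1742, 0.0860, 0.8746)
step 15: x0=(-2.2306, 0.1960, 0.4640) x1=(-1.0425, -0.1055, 1.6334) x2=(-1.1712, 0.0709, 0.8686)
step 16: x0=(-2.3002, 0.1675, 0.4666) x1=(-1.0251, -0.0899, 1.7008) x2=(-1.1684, 0.0552, 0.8655)
step 17: x0=(-2.3690, 0.1388, 0.4695) x1=(-1.0095, -0.0726, 1.7575) x2=(-1.1655, 0.0391, 0.8651)
step 18: x0=(-2.4373, 0.1101, 0.4726) x1=(-0.9955, -0.0541, 1.8056) x2=(-1.1624, 0.0227, 0.8671)
step 19: x0=(-2.5052, 0.0814, 0.4758) x1=(-0.9827, -0.0351, 1.8469) x2=(-1.1593, 0.0061, 0.8709)
step 20: x0=(-2.5728, 0.0527, 0.4791) x1=(-0.9709, -0.0158, 1.8827) x2=(-1.1560, -0.0105, 0.8762)
step 21: x0=(-2.6403, 0.0240, 0.4825) x1=(-0.9600, 0.0034, 1.9138) x2=(-1.1526, -0.0271, 0.8829)
step 22: x0=(-2.7075, -0.0048, 0.4859) x1=(-0.9499, 0.0226, 1.9410) x2=(-1.1491, -0.0437, 0.8906)
step 23: x0=(-2.7747, -0.0335, 0.4894) x1=(-0.9404, 0.0415, 1.9647) x2=(-1.1454, -0.0602, 0.8992)
step 24: x0=(-2.8418, -0.0622, 0.4928) x1=(-0.9316, 0.0602, 1.9853) x2=(-1.1416, -0.0767, 0.9088)
step 0 velocities: v0=(-0.1500, -0.9200, 0.7500) v1=(0.1100, 0.2700, 0.4500) v2=(-0.6500, -0.1000, -0.2300)
step 0: KE=1.3786, PE=-0.2137, E=1.1648
step 24 velocities: v0=(-1.3687, -0.5866, 0.0710) v1=(0.1748, 0.3767, 0.3907) v2=(0.0782, -0.3344, 0.2027)
step 24: KE=1.5398, PE=-0.1359, E=1.4039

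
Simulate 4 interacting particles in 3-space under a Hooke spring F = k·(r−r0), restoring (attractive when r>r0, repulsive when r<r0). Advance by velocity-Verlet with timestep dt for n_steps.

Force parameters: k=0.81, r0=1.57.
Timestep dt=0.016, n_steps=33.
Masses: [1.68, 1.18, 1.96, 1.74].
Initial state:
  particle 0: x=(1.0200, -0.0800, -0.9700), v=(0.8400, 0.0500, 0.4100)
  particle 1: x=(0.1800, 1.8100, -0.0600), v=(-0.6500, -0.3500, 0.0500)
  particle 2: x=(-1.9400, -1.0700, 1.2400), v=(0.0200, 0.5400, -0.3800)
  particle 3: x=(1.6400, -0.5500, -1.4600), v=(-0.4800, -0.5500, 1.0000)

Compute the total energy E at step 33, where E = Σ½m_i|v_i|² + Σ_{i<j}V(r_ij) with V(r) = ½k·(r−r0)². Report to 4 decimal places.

step 0: x0=(1.0200, -0.0800, -0.9700) x1=(0.1800, 1.8100, -0.0600) x2=(-1.9400, -1.0700, 1.2400) x3=(1.6400, -0.5500, -1.4600)
step 1: x0=(1.0333, -0.0792, -0.9633) x1=(0.1696, 1.8041, -0.0592) x2=(-1.9394, -1.0612, 1.2337) x3=(1.6322, -0.5588, -1.4439)
step 2: x0=(1.0463, -0.0783, -0.9564) x1=(0.1591, 1.7976, -0.0585) x2=(-1.9382, -1.0522, 1.2270) x3=(1.6240, -0.5675, -1.4275)
step 3: x0=(1.0590, -0.0774, -0.9493) x1=(0.1486, 1.7905, -0.0578) x2=(-1.9365, -1.0428, 1.2200) x3=(1.6156, -0.5761, -1.4109)
step 4: x0=(1.0713, -0.0765, -0.9419) x1=(0.1381, 1.7828, -0.0571) x2=(-1.9342, -1.0333, 1.2125) x3=(1.6068, -0.5847, -1.3940)
step 5: x0=(1.0834, -0.0754, -0.9342) x1=(0.1275, 1.7745, -0.0564) x2=(-1.9314, -1.0234, 1.2046) x3=(1.5977, -0.5933, -1.3769)
step 6: x0=(1.0952, -0.0744, -0.9264) x1=(0.1169, 1.7656, -0.0558) x2=(-1.9280, -1.0133, 1.1964) x3=(1.5884, -0.6018, -1.3596)
step 7: x0=(1.1066, -0.0733, -0.9183) x1=(0.1062, 1.7562, -0.0553) x2=(-1.9241, -1.0029, 1.1877) x3=(1.5787, -0.6102, -1.3421)
step 8: x0=(1.1178, -0.0721, -0.9100) x1=(0.0956, 1.7462, -0.0547) x2=(-1.9196, -0.9923, 1.1787) x3=(1.5687, -0.6186, -1.3243)
step 9: x0=(1.1286, -0.0708, -0.9014) x1=(0.0849, 1.7356, -0.0542) x2=(-1.9145, -0.9815, 1.1693) x3=(1.5584, -0.6269, -1.3063)
step 10: x0=(1.1391, -0.0695, -0.8926) x1=(0.0742, 1.7244, -0.0537) x2=(-1.9090, -0.9704, 1.1596) x3=(1.5478, -0.6352, -1.2881)
step 11: x0=(1.1493, -0.0681, -0.8836) x1=(0.0635, 1.7127, -0.0533) x2=(-1.9029, -0.9590, 1.1495) x3=(1.5370, -0.6435, -1.2697)
step 12: x0=(1.1592, -0.0667, -0.8744) x1=(0.0528, 1.7004, -0.0529) x2=(-1.8962, -0.9475, 1.1390) x3=(1.5258, -0.6517, -1.2511)
step 13: x0=(1.1688, -0.0652, -0.8649) x1=(0.0421, 1.6875, -0.0525) x2=(-1.8891, -0.9357, 1.1282) x3=(1.5143, -0.6598, -1.2323)
step 14: x0=(1.1781, -0.0636, -0.8553) x1=(0.0313, 1.6742, -0.0521) x2=(-1.8814, -0.9236, 1.1170) x3=(1.5025, -0.6679, -1.2133)
step 15: x0=(1.1871, -0.0619, -0.8454) x1=(0.0206, 1.6603, -0.0518) x2=(-1.8732, -0.9114, 1.1055) x3=(1.4905, -0.6760, -1.1940)
step 16: x0=(1.1958, -0.0601, -0.8353) x1=(0.0099, 1.6458, -0.0515) x2=(-1.8644, -0.8989, 1.0937) x3=(1.4781, -0.6840, -1.1746)
step 17: x0=(1.2042, -0.0583, -0.8250) x1=(-0.0008, 1.6309, -0.0512) x2=(-1.8552, -0.8863, 1.0815) x3=(1.4655, -0.6920, -1.1551)
step 18: x0=(1.2123, -0.0564, -0.8144) x1=(-0.0115, 1.6154, -0.0509) x2=(-1.8455, -0.8734, 1.0690) x3=(1.4526, -0.7000, -1.1353)
step 19: x0=(1.2201, -0.0543, -0.8037) x1=(-0.0222, 1.5994, -0.0507) x2=(-1.8352, -0.8603, 1.0562) x3=(1.4393, -0.7079, -1.1153)
step 20: x0=(1.2277, -0.0522, -0.7928) x1=(-0.0329, 1.5830, -0.0505) x2=(-1.8245, -0.8471, 1.0431) x3=(1.4258, -0.7158, -1.0952)
step 21: x0=(1.2349, -0.0500, -0.7817) x1=(-0.0435, 1.5660, -0.0503) x2=(-1.8133, -0.8336, 1.0297) x3=(1.4120, -0.7237, -1.0749)
step 22: x0=(1.2419, -0.0478, -0.7704) x1=(-0.0541, 1.5486, -0.0501) x2=(-1.8016, -0.8200, 1.0160) x3=(1.3980, -0.7315, -1.0545)
step 23: x0=(1.2485, -0.0454, -0.7589) x1=(-0.0647, 1.5307, -0.0500) x2=(-1.7894, -0.8062, 1.0019) x3=(1.3836, -0.7393, -1.0338)
step 24: x0=(1.2549, -0.0429, -0.7472) x1=(-0.0753, 1.5123, -0.0499) x2=(-1.7768, -0.7922, 0.9876) x3=(1.3690, -0.7471, -1.0131)
step 25: x0=(1.2611, -0.0404, -0.7353) x1=(-0.0859, 1.4935, -0.0498) x2=(-1.7637, -0.7781, 0.9731) x3=(1.3540, -0.7548, -0.9921)
step 26: x0=(1.2669, -0.0377, -0.7233) x1=(-0.0964, 1.4743, -0.0497) x2=(-1.7501, -0.7638, 0.9582) x3=(1.3388, -0.7625, -0.9710)
step 27: x0=(1.2725, -0.0350, -0.7111) x1=(-0.1068, 1.4546, -0.0497) x2=(-1.7362, -0.7493, 0.9431) x3=(1.3234, -0.7702, -0.9498)
step 28: x0=(1.2779, -0.0321, -0.6987) x1=(-0.1172, 1.4345, -0.0496) x2=(-1.7217, -0.7347, 0.9277) x3=(1.3076, -0.7779, -0.9284)
step 29: x0=(1.2830, -0.0292, -0.6862) x1=(-0.1276, 1.4140, -0.0496) x2=(-1.7069, -0.7200, 0.9121) x3=(1.2916, -0.7855, -0.9069)
step 30: x0=(1.2879, -0.0261, -0.6735) x1=(-0.1379, 1.3931, -0.0496) x2=(-1.6916, -0.7051, 0.8962) x3=(1.2753, -0.7931, -0.8852)
step 31: x0=(1.2925, -0.0230, -0.6607) x1=(-0.1482, 1.3718, -0.0496) x2=(-1.6759, -0.6901, 0.8801) x3=(1.2587, -0.8007, -0.8634)
step 32: x0=(1.2968, -0.0198, -0.6477) x1=(-0.1584, 1.3502, -0.0497) x2=(-1.6598, -0.6749, 0.8638) x3=(1.2419, -0.8082, -0.8415)
step 33: x0=(1.3010, -0.0165, -0.6346) x1=(-0.1686, 1.3281, -0.0497) x2=(-1.6433, -0.6597, 0.8472) x3=(1.2248, -0.8158, -0.8194)
step 0 velocities: v0=(0.8400, 0.0500, 0.4100) v1=(-0.6500, -0.3500, 0.0500) v2=(0.0200, 0.5400, -0.3800) v3=(-0.4800, -0.5500, 1.0000)
step 0: KE=2.8203, PE=8.9142, E=11.7345
step 33 velocities: v0=(0.2514, 0.2088, 0.8239) v1=(-0.6335, -1.3879, -0.0040) v2=(1.0433, 0.9570, -1.0415) v3=(-1.0756, -0.4691, 1.3821)
step 33: KE=7.9204, PE=3.8136, E=11.7340

11.7340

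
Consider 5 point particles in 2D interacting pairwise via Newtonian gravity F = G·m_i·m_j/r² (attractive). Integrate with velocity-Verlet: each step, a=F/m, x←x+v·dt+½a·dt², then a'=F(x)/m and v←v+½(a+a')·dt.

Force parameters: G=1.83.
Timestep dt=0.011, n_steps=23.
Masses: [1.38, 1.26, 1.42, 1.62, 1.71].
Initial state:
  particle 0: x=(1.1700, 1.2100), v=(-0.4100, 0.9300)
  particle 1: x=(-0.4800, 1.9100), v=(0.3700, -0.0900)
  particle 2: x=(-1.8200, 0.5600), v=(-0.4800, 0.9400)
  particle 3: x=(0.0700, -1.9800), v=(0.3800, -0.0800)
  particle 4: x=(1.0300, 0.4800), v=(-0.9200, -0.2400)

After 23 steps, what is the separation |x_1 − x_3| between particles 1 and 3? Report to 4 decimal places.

step 0: x0=(1.1700, 1.2100) x1=(-0.4800, 1.9100) x2=(-1.8200, 0.5600) x3=(0.0700, -1.9800) x4=(1.0300, 0.4800)
step 1: x0=(1.1654, 1.2199) x1=(-0.4759, 1.9089) x2=(-1.8252, 0.5704) x3=(0.0742, -1.9808) x4=(1.0199, 0.4776)
step 2: x0=(1.1605, 1.2291) x1=(-0.4717, 1.9077) x2=(-1.8303, 0.5807) x3=(0.0784, -1.9815) x4=(1.0098, 0.4758)
step 3: x0=(1.1553, 1.2377) x1=(-0.4674, 1.9062) x2=(-1.8351, 0.5912) x3=(0.0826, -1.9821) x4=(0.9996, 0.4744)
step 4: x0=(1.1499, 1.2457) x1=(-0.4630, 1.9046) x2=(-1.8399, 0.6016) x3=(0.0868, -1.9826) x4=(0.9895, 0.4736)
step 5: x0=(1.1443, 1.2531) x1=(-0.4585, 1.9028) x2=(-1.8445, 0.6121) x3=(0.0910, -1.9829) x4=(0.9794, 0.4732)
step 6: x0=(1.1384, 1.2599) x1=(-0.4539, 1.9008) x2=(-1.8489, 0.6226) x3=(0.0952, -1.9831) x4=(0.9692, 0.4733)
step 7: x0=(1.1323, 1.2662) x1=(-0.4492, 1.8986) x2=(-1.8532, 0.6331) x3=(0.0994, -1.9832) x4=(0.9591, 0.4739)
step 8: x0=(1.1259, 1.2719) x1=(-0.4444, 1.8962) x2=(-1.8573, 0.6437) x3=(0.1037, -1.9832) x4=(0.9489, 0.4749)
step 9: x0=(1.1192, 1.2770) x1=(-0.4395, 1.8936) x2=(-1.8612, 0.6543) x3=(0.1079, -1.9831) x4=(0.9388, 0.4764)
step 10: x0=(1.1123, 1.2816) x1=(-0.4344, 1.8909) x2=(-1.8650, 0.6649) x3=(0.1121, -1.9828) x4=(0.9286, 0.4783)
step 11: x0=(1.1051, 1.2856) x1=(-0.4293, 1.8879) x2=(-1.8686, 0.6756) x3=(0.1164, -1.9825) x4=(0.9184, 0.4807)
step 12: x0=(1.0977, 1.2891) x1=(-0.4241, 1.8848) x2=(-1.8721, 0.6863) x3=(0.1206, -1.9820) x4=(0.9083, 0.4835)
step 13: x0=(1.0900, 1.2920) x1=(-0.4188, 1.8814) x2=(-1.8754, 0.6970) x3=(0.1249, -1.9814) x4=(0.8981, 0.4867)
step 14: x0=(1.0820, 1.2945) x1=(-0.4133, 1.8779) x2=(-1.8786, 0.7077) x3=(0.1292, -1.9806) x4=(0.8879, 0.4904)
step 15: x0=(1.0737, 1.2963) x1=(-0.4077, 1.8742) x2=(-1.8816, 0.7185) x3=(0.1334, -1.9798) x4=(0.8777, 0.4945)
step 16: x0=(1.0652, 1.2977) x1=(-0.4021, 1.8702) x2=(-1.8844, 0.7293) x3=(0.1377, -1.9788) x4=(0.8675, 0.4991)
step 17: x0=(1.0564, 1.2985) x1=(-0.3963, 1.8661) x2=(-1.8870, 0.7401) x3=(0.1420, -1.9777) x4=(0.8573, 0.5041)
step 18: x0=(1.0473, 1.2988) x1=(-0.3903, 1.8617) x2=(-1.8895, 0.7509) x3=(0.1463, -1.9765) x4=(0.8471, 0.5096)
step 19: x0=(1.0379, 1.2985) x1=(-0.3843, 1.8572) x2=(-1.8918, 0.7618) x3=(0.1505, -1.9752) x4=(0.8369, 0.5155)
step 20: x0=(1.0282, 1.2977) x1=(-0.3781, 1.8524) x2=(-1.8940, 0.7727) x3=(0.1548, -1.9737) x4=(0.8267, 0.5219)
step 21: x0=(1.0183, 1.2963) x1=(-0.3718, 1.8475) x2=(-1.8960, 0.7836) x3=(0.1591, -1.9721) x4=(0.8165, 0.5288)
step 22: x0=(1.0080, 1.2943) x1=(-0.3653, 1.8423) x2=(-1.8978, 0.7945) x3=(0.1634, -1.9704) x4=(0.8063, 0.5361)
step 23: x0=(0.9973, 1.2917) x1=(-0.3587, 1.8369) x2=(-1.8995, 0.8055) x3=(0.1677, -1.9686) x4=(0.7961, 0.5440)

3.8417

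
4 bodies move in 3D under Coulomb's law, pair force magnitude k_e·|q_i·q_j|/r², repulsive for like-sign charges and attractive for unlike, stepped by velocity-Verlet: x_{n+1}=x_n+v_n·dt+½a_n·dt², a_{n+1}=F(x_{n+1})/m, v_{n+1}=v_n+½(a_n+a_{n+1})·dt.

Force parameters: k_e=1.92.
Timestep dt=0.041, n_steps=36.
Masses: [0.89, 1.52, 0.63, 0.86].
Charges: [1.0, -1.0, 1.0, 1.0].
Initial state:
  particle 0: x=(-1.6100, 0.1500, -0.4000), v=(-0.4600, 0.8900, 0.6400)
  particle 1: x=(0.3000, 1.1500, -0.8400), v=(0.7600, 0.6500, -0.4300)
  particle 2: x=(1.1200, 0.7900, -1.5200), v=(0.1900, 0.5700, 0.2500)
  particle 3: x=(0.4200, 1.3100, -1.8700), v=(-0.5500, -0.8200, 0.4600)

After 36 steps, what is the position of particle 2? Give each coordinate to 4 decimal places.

step 0: x0=(-1.6100, 0.1500, -0.4000) x1=(0.3000, 1.1500, -0.8400) x2=(1.1200, 0.7900, -1.5200) x3=(0.4200, 1.3100, -1.8700)
step 1: x0=(-1.6289, 0.1865, -0.3736) x1=(0.3317, 1.1764, -0.8590) x2=(1.1287, 0.8125, -1.5075) x3=(0.3959, 1.2774, -1.8504)
step 2: x0=(-1.6479, 0.2231, -0.3470) x1=(0.3645, 1.2023, -0.8812) x2=(1.1394, 0.8336, -1.4906) x3=(0.3685, 1.2468, -1.8289)
step 3: x0=(-1.6670, 0.2597, -0.3201) x1=(0.3983, 1.2274, -0.9067) x2=(1.1520, 0.8538, -1.4690) x3=(0.3379, 1.2180, -1.8051)
step 4: x0=(-1.6862, 0.2963, -0.2930) x1=(0.4332, 1.2516, -0.9358) x2=(1.1661, 0.8739, -1.4429) x3=(0.3045, 1.1911, -1.7784)
step 5: x0=(-1.7056, 0.3329, -0.2656) x1=(0.4690, 1.2745, -0.9690) x2=(1.1813, 0.8944, -1.4123) x3=(0.2689, 1.1660, -1.7482)
step 6: x0=(-1.7253, 0.3695, -0.2380) x1=(0.5057, 1.2959, -1.0063) x2=(1.1969, 0.9162, -1.3772) x3=(0.2317, 1.1428, -1.7142)
step 7: x0=(-1.7452, 0.4060, -0.2100) x1=(0.5430, 1.3152, -1.0479) x2=(1.2119, 0.9400, -1.3380) x3=(0.1941, 1.1217, -1.6758)
step 8: x0=(-1.7654, 0.4426, -0.1818) x1=(0.5809, 1.3320, -1.0939) x2=(1.2251, 0.9666, -1.2949) x3=(0.1571, 1.1031, -1.6331)
step 9: x0=(-1.7859, 0.4791, -0.1533) x1=(0.6191, 1.3456, -1.1436) x2=(1.2354, 0.9970, -1.2485) x3=(0.1219, 1.0874, -1.5862)
step 10: x0=(-1.8067, 0.5155, -0.1245) x1=(0.6577, 1.3557, -1.1965) x2=(1.2410, 1.0320, -1.1998) x3=(0.0898, 1.0746, -1.5360)
step 11: x0=(-1.8280, 0.5519, -0.0954) x1=(0.6971, 1.3617, -1.2512) x2=(1.2405, 1.0725, -1.1501) x3=(0.0614, 1.0649, -1.4834)
step 12: x0=(-1.8497, 0.5883, -0.0661) x1=(0.7376, 1.3636, -1.3062) x2=(1.2322, 1.1193, -1.1017) x3=(0.0370, 1.0581, -1.4296)
step 13: x0=(-1.8718, 0.6245, -0.0364) x1=(0.7798, 1.3615, -1.3595) x2=(1.2151, 1.1724, -1.0578) x3=(0.0164, 1.0538, -1.3760)
step 14: x0=(-1.8944, 0.6607, -0.0064) x1=(0.8242, 1.3558, -1.4091) x2=(1.1891, 1.2314, -1.0219) x3=(-0.0007, 1.0514, -1.3232)
step 15: x0=(-1.9176, 0.6968, 0.0239) x1=(0.8706, 1.3476, -1.4534) x2=(1.1552, 1.2949, -0.9975) x3=(-0.0152, 1.0505, -1.2718)
step 16: x0=(-1.9414, 0.7328, 0.0545) x1=(0.9184, 1.3379, -1.4910) x2=(1.1158, 1.3608, -0.9873) x3=(-0.0277, 1.0505, -1.2222)
step 17: x0=(-1.9657, 0.7687, 0.0855) x1=(0.9669, 1.3279, -1.5212) x2=(1.0738, 1.4270, -0.9928) x3=(-0.0387, 1.0509, -1.1745)
step 18: x0=(-1.9906, 0.8045, 0.1167) x1=(1.0150, 1.3187, -1.5439) x2=(1.0323, 1.4913, -1.0143) x3=(-0.0488, 1.0513, -1.1284)
step 19: x0=(-2.0161, 0.8402, 0.1483) x1=(1.0617, 1.3113, -1.5596) x2=(0.9942, 1.5521, -1.0514) x3=(-0.0583, 1.0514, -1.0840)
step 20: x0=(-2.0422, 0.8758, 0.1802) x1=(1.1063, 1.3063, -1.5687) x2=(0.9617, 1.6077, -1.1028) x3=(-0.0676, 1.0509, -1.0410)
step 21: x0=(-2.0690, 0.9113, 0.2125) x1=(1.1480, 1.3045, -1.5719) x2=(0.9369, 1.6571, -1.1672) x3=(-0.0767, 1.0495, -0.9990)
step 22: x0=(-2.0963, 0.9468, 0.2451) x1=(1.1862, 1.3064, -1.5702) x2=(0.9212, 1.6989, -1.2432) x3=(-0.0857, 1.0473, -0.9579)
step 23: x0=(-2.1243, 0.9821, 0.2781) x1=(1.2204, 1.3124, -1.5643) x2=(0.9157, 1.7321, -1.3289) x3=(-0.0945, 1.0440, -0.9173)
step 24: x0=(-2.1529, 1.0175, 0.3114) x1=(1.2502, 1.3231, -1.5551) x2=(0.9214, 1.7554, -1.4223) x3=(-0.1030, 1.0399, -0.8771)
step 25: x0=(-2.1821, 1.0527, 0.3451) x1=(1.2750, 1.3388, -1.5440) x2=(0.9392, 1.7675, -1.5208) x3=(-0.1111, 1.0351, -0.8371)
step 26: x0=(-2.2118, 1.0880, 0.3791) x1=(1.2946, 1.3600, -1.5321) x2=(0.9697, 1.7674, -1.6215) x3=(-0.1185, 1.0296, -0.7973)
step 27: x0=(-2.2421, 1.1232, 0.4134) x1=(1.3087, 1.3869, -1.5210) x2=(1.0132, 1.7542, -1.7203) x3=(-0.1253, 1.0236, -0.7575)
step 28: x0=(-2.2729, 1.1584, 0.4480) x1=(1.3174, 1.4194, -1.5127) x2=(1.0696, 1.7279, -1.8128) x3=(-0.1313, 1.0174, -0.7180)
step 29: x0=(-2.3043, 1.1937, 0.4830) x1=(1.3210, 1.4571, -1.5092) x2=(1.1377, 1.6893, -1.8940) x3=(-0.1364, 1.0109, -0.6786)
step 30: x0=(-2.3362, 1.2290, 0.5182) x1=(1.3206, 1.4989, -1.5124) x2=(1.2152, 1.6410, -1.9589) x3=(-0.1406, 1.0043, -0.6394)
step 31: x0=(-2.3685, 1.2643, 0.5537) x1=(1.3174, 1.5433, -1.5238) x2=(1.2987, 1.5864, -2.0043) x3=(-0.1440, 0.9977, -0.6004)
step 32: x0=(-2.4013, 1.2997, 0.5895) x1=(1.3133, 1.5882, -1.5438) x2=(1.3840, 1.5303, -2.0287) x3=(-0.1465, 0.9911, -0.5618)
step 33: x0=(-2.4346, 1.3351, 0.6256) x1=(1.3098, 1.6319, -1.5721) x2=(1.4673, 1.4769, -2.0332) x3=(-0.1482, 0.9846, -0.5234)
step 34: x0=(-2.4684, 1.3707, 0.6618) x1=(1.3083, 1.6730, -1.6073) x2=(1.5454, 1.4296, -2.0209) x3=(-0.1492, 0.9783, -0.4854)
step 35: x0=(-2.5026, 1.4063, 0.6983) x1=(1.3096, 1.7104, -1.6479) x2=(1.6165, 1.3907, -1.9955) x3=(-0.1494, 0.9720, -0.4477)
step 36: x0=(-2.5372, 1.4420, 0.7351) x1=(1.3140, 1.7439, -1.6922) x2=(1.6796, 1.3611, -1.9608) x3=(-0.1490, 0.9659, -0.4104)

(1.6796, 1.3611, -1.9608)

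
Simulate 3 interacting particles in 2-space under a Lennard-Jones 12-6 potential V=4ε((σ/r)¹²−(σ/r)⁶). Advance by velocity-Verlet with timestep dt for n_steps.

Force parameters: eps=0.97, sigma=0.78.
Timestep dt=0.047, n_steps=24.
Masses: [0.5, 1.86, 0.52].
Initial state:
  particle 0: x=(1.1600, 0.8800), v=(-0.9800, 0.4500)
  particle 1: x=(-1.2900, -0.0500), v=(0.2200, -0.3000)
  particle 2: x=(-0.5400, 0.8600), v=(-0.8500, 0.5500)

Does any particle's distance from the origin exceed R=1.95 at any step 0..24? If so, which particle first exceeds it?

step 0: x0=(1.1600, 0.8800) x1=(-1.2900, -0.0500) x2=(-0.5400, 0.8600)
step 1: x0=(1.1137, 0.9011) x1=(-1.2791, -0.0635) x2=(-0.5815, 0.8836)
step 2: x0=(1.0667, 0.9223) x1=(-1.2673, -0.0756) x2=(-0.6261, 0.9024)
step 3: x0=(1.0192, 0.9434) x1=(-1.2545, -0.0863) x2=(-0.6734, 0.9161)
step 4: x0=(0.9710, 0.9645) x1=(-1.2408, -0.0954) x2=(-0.7234, 0.9242)
step 5: x0=(0.9223, 0.9855) x1=(-1.2262, -0.1028) x2=(-0.7761, 0.9262)
step 6: x0=(0.8729, 1.0065) x1=(-1.2107, -0.1082) x2=(-0.8312, 0.9211)
step 7: x0=(0.8230, 1.0275) x1=(-1.1943, -0.1114) x2=(-0.8889, 0.9079)
step 8: x0=(0.7725, 1.0483) x1=(-1.1772, -0.1118) x2=(-0.9489, 0.8853)
step 9: x0=(0.7214, 1.0691) x1=(-1.1593, -0.1091) x2=(-1.0110, 0.8514)
step 10: x0=(0.6698, 1.0898) x1=(-1.1409, -0.1029) x2=(-1.0746, 0.8051)
step 11: x0=(0.6177, 1.1104) x1=(-1.1222, -0.0942) x2=(-1.1384, 0.7499)
step 12: x0=(0.5651, 1.1308) x1=(-1.1035, -0.0904) x2=(-1.2022, 0.7125)
step 13: x0=(0.5121, 1.1511) x1=(-1.0826, -0.1032) x2=(-1.2730, 0.7343)
step 14: x0=(0.4586, 1.1712) x1=(-1.0613, -0.1180) x2=(-1.3452, 0.7638)
step 15: x0=(0.4046, 1.1911) x1=(-1.0408, -0.1299) x2=(-1.4138, 0.7831)
step 16: x0=(0.3503, 1.2108) x1=(-1.0217, -0.1386) x2=(-1.4773, 0.7908)
step 17: x0=(0.2955, 1.2302) x1=(-1.0038, -0.1444) x2=(-1.5357, 0.7885)
step 18: x0=(0.2402, 1.2494) x1=(-0.9872, -0.1478) x2=(-1.5892, 0.7781)
step 19: x0=(0.1845, 1.2684) x1=(-0.9719, -0.1492) x2=(-1.6378, 0.7607)
step 20: x0=(0.1283, 1.2870) x1=(-0.9577, -0.1489) x2=(-1.6817, 0.7373)
step 21: x0=(0.0717, 1.3052) x1=(-0.9447, -0.1469) x2=(-1.7211, 0.7087)
step 22: x0=(0.0145, 1.3230) x1=(-0.9328, -0.1435) x2=(-1.7557, 0.6752)
step 23: x0=(-0.0431, 1.3403) x1=(-0.9222, -0.1388) x2=(-1.7856, 0.6373)
step 24: x0=(-0.1013, 1.3570) x1=(-0.9128, -0.1327) x2=(-1.8105, 0.5953)

no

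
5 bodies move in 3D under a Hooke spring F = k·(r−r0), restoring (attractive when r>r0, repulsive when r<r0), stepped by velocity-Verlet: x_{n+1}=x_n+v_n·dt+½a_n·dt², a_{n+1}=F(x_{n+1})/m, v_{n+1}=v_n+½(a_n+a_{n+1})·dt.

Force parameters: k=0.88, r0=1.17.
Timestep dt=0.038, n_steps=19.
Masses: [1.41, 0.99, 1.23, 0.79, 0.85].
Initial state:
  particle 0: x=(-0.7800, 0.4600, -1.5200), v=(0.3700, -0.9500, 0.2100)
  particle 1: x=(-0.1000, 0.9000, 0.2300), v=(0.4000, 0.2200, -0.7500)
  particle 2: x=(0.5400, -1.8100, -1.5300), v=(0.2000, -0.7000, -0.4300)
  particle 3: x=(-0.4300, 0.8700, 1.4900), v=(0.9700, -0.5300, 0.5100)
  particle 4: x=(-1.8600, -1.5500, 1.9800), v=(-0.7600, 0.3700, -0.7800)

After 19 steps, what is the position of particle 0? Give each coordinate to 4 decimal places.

step 0: x0=(-0.7800, 0.4600, -1.5200) x1=(-0.1000, 0.9000, 0.2300) x2=(0.5400, -1.8100, -1.5300) x3=(-0.4300, 0.8700, 1.4900) x4=(-1.8600, -1.5500, 1.9800)
step 1: x0=(-0.7657, 0.4229, -1.5097) x1=(-0.0855, 0.9061, 0.2012) x2=(0.5457, -1.8340, -1.5433) x3=(-0.3934, 0.8470, 1.5063) x4=(-1.8855, -1.5327, 1.9455)
step 2: x0=(-0.7511, 0.3838, -1.4950) x1=(-0.0724, 0.9076, 0.1717) x2=(0.5478, -1.8526, -1.5506) x3=(-0.3574, 0.8182, 1.5162) x4=(-1.9040, -1.5091, 1.9014)
step 3: x0=(-0.7361, 0.3428, -1.4758) x1=(-0.0607, 0.9044, 0.1418) x2=(0.5462, -1.8658, -1.5518) x3=(-0.3222, 0.7837, 1.5195) x4=(-1.9155, -1.4795, 1.8478)
step 4: x0=(-0.7208, 0.2999, -1.4524) x1=(-0.0504, 0.8966, 0.1115) x2=(0.5410, -1.8738, -1.5470) x3=(-0.2878, 0.7436, 1.5163) x4=(-1.9199, -1.4440, 1.7852)
step 5: x0=(-0.7052, 0.2554, -1.4249) x1=(-0.0416, 0.8843, 0.0808) x2=(0.5323, -1.8764, -1.5363) x3=(-0.2543, 0.6981, 1.5065) x4=(-1.9172, -1.4030, 1.7137)
step 6: x0=(-0.6893, 0.2093, -1.3934) x1=(-0.0343, 0.8675, 0.0499) x2=(0.5201, -1.8738, -1.5199) x3=(-0.2218, 0.6474, 1.4900) x4=(-1.9073, -1.3568, 1.6337)
step 7: x0=(-0.6731, 0.1617, -1.3581) x1=(-0.0284, 0.8462, 0.0188) x2=(0.5046, -1.8661, -1.4978) x3=(-0.1903, 0.5917, 1.4670) x4=(-1.8904, -1.3057, 1.5456)
step 8: x0=(-0.6567, 0.1127, -1.3193) x1=(-0.0238, 0.8207, -0.0124) x2=(0.4859, -1.8534, -1.4704) x3=(-0.1600, 0.5312, 1.4375) x4=(-1.8667, -1.2502, 1.4500)
step 9: x0=(-0.6401, 0.0624, -1.2771) x1=(-0.0206, 0.7910, -0.0437) x2=(0.4642, -1.8358, -1.4377) x3=(-0.1308, 0.4662, 1.4017) x4=(-1.8363, -1.1906, 1.3473)
step 10: x0=(-0.6233, 0.0110, -1.2318) x1=(-0.0187, 0.7574, -0.0750) x2=(0.4396, -1.8136, -1.4002) x3=(-0.1027, 0.3971, 1.3597) x4=(-1.7994, -1.1274, 1.2381)
step 11: x0=(-0.6063, -0.0414, -1.1838) x1=(-0.0179, 0.7201, -0.1062) x2=(0.4122, -1.7869, -1.3579) x3=(-0.0759, 0.3242, 1.3119) x4=(-1.7565, -1.0611, 1.1229)
step 12: x0=(-0.5892, -0.0947, -1.1332) x1=(-0.0183, 0.6793, -0.1373) x2=(0.3824, -1.7560, -1.3114) x3=(-0.0502, 0.2478, 1.2584) x4=(-1.7077, -0.9922, 1.0023)
step 13: x0=(-0.5719, -0.1488, -1.0803) x1=(-0.0198, 0.6352, -0.1683) x2=(0.3503, -1.7212, -1.2609) x3=(-0.0257, 0.1684, 1.1995) x4=(-1.6536, -0.9210, 0.8771)
step 14: x0=(-0.5546, -0.2035, -1.0254) x1=(-0.0221, 0.5881, -0.1992) x2=(0.3161, -1.6827, -1.2067) x3=(-0.0023, 0.0862, 1.1357) x4=(-1.5945, -0.8481, 0.7477)
step 15: x0=(-0.5371, -0.2587, -0.9689) x1=(-0.0253, 0.5384, -0.2300) x2=(0.2801, -1.6408, -1.1493) x3=(0.0199, 0.0016, 1.0674) x4=(-1.5309, -0.7738, 0.6150)
step 16: x0=(-0.5195, -0.3143, -0.9110) x1=(-0.0292, 0.4864, -0.2606) x2=(0.2425, -1.5960, -1.0889) x3=(0.0411, -0.0850, 0.9949) x4=(-1.4634, -0.6987, 0.4795)
step 17: x0=(-0.5019, -0.3702, -0.8521) x1=(-0.0337, 0.4323, -0.2910) x2=(0.2035, -1.5484, -1.0261) x3=(0.0614, -0.1733, 0.9187) x4=(-1.3925, -0.6231, 0.3418)
step 18: x0=(-0.4842, -0.4263, -0.7923) x1=(-0.0385, 0.3766, -0.3214) x2=(0.1634, -1.4985, -0.9612) x3=(0.0807, -0.2628, 0.8394) x4=(-1.3188, -0.5473, 0.2027)
step 19: x0=(-0.4664, -0.4826, -0.7321) x1=(-0.0437, 0.3195, -0.3515) x2=(0.1225, -1.4468, -0.8947) x3=(0.0993, -0.3534, 0.7573) x4=(-1.2428, -0.4716, 0.0626)

(-0.4664, -0.4826, -0.7321)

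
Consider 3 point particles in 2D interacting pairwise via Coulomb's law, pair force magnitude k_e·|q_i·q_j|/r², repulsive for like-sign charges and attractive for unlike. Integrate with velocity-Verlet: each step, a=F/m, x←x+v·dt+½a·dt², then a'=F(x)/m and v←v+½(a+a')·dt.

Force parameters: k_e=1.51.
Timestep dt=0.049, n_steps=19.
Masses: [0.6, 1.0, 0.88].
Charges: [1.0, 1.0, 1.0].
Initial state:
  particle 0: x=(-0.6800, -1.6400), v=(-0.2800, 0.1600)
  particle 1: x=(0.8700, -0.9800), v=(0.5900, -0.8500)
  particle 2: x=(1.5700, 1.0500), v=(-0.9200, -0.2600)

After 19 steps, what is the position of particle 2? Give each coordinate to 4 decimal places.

step 0: x0=(-0.6800, -1.6400) x1=(0.8700, -0.9800) x2=(1.5700, 1.0500)
step 1: x0=(-0.6949, -1.6328) x1=(0.8994, -1.0218) x2=(1.5252, 1.0378)
step 2: x0=(-0.7120, -1.6267) x1=(0.9297, -1.0638) x2=(1.4808, 1.0267)
step 3: x0=(-0.7313, -1.6216) x1=(0.9609, -1.1063) x2=(1.4369, 1.0168)
step 4: x0=(-0.7528, -1.6175) x1=(0.9931, -1.1491) x2=(1.3934, 1.0079)
step 5: x0=(-0.7764, -1.6143) x1=(1.0262, -1.1924) x2=(1.3503, 1.0002)
step 6: x0=(-0.8021, -1.6119) x1=(1.0603, -1.2362) x2=(1.3076, 0.9936)
step 7: x0=(-0.8298, -1.6102) x1=(1.0952, -1.2805) x2=(1.2651, 0.9881)
step 8: x0=(-0.8594, -1.6093) x1=(1.1310, -1.3254) x2=(1.2230, 0.9837)
step 9: x0=(-0.8907, -1.6089) x1=(1.1677, -1.3707) x2=(1.1811, 0.9803)
step 10: x0=(-0.9239, -1.6092) x1=(1.2053, -1.4167) x2=(1.1395, 0.9780)
step 11: x0=(-0.9587, -1.6100) x1=(1.2436, -1.4632) x2=(1.0980, 0.9767)
step 12: x0=(-0.9950, -1.6114) x1=(1.2827, -1.5103) x2=(1.0568, 0.9764)
step 13: x0=(-1.0329, -1.6132) x1=(1.3226, -1.5579) x2=(1.0158, 0.9770)
step 14: x0=(-1.0722, -1.6154) x1=(1.3632, -1.6061) x2=(0.9749, 0.9785)
step 15: x0=(-1.1129, -1.6182) x1=(1.4044, -1.6547) x2=(0.9341, 0.9810)
step 16: x0=(-1.1548, -1.6213) x1=(1.4464, -1.7039) x2=(0.8935, 0.9843)
step 17: x0=(-1.1980, -1.6248) x1=(1.4889, -1.7536) x2=(0.8530, 0.9884)
step 18: x0=(-1.2424, -1.6288) x1=(1.5321, -1.8037) x2=(0.8126, 0.9934)
step 19: x0=(-1.2879, -1.6331) x1=(1.5758, -1.8543) x2=(0.7723, 0.9991)

(0.7723, 0.9991)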